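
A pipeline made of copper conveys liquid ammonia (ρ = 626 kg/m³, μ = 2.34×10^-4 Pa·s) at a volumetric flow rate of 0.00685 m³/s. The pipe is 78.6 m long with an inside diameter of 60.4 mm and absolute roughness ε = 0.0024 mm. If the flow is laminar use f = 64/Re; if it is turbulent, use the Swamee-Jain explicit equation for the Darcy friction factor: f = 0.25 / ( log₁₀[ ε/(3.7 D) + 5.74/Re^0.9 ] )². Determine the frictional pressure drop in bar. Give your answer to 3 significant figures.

ΔP ≈ 0.331 bar

Cross-sectional area A = πD²/4 = π(0.0604)²/4 = 0.002865 m²; mean velocity V = Q/A = 0.00685/0.002865 = 2.391 m/s.
Reynolds number Re = ρVD/μ = 626 · 2.391 · 0.0604 / 0.000234 = 3.863e+05.
Re > 4000 → turbulent. Relative roughness ε/D = 2.4e-06/0.0604 = 3.97e-05. Swamee-Jain: f = 0.25/(log₁₀[3.97e-05/3.7 + 5.74/3.863e+05^0.9])² = 0.25/(log₁₀[1.07e-05 + 5.38e-05])² = 0.25/(-4.19)² = 0.01424.
Darcy-Weisbach: ΔP = f(L/D)(ρV²/2) = 0.01424·(78.6/0.0604)·(626·2.391²/2) = 0.01424·1301·1789 = 3.315e+04 Pa.
ΔP = 3.315e+04 Pa = 0.331 bar.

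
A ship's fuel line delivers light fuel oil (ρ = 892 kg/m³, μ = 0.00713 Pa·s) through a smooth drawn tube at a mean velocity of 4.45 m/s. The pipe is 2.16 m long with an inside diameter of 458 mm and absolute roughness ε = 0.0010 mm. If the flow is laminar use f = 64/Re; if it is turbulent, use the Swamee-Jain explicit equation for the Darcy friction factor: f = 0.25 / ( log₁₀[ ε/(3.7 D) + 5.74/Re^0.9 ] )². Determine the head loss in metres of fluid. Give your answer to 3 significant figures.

h_f ≈ 0.0707 m

Reynolds number Re = ρVD/μ = 892 · 4.45 · 0.458 / 0.00713 = 2.55e+05.
Re > 4000 → turbulent. Relative roughness ε/D = 1e-06/0.458 = 2.18e-06. Swamee-Jain: f = 0.25/(log₁₀[2.18e-06/3.7 + 5.74/2.55e+05^0.9])² = 0.25/(log₁₀[5.9e-07 + 7.82e-05])² = 0.25/(-4.104)² = 0.01485.
Darcy-Weisbach: ΔP = f(L/D)(ρV²/2) = 0.01485·(2.16/0.458)·(892·4.45²/2) = 0.01485·4.716·8832 = 618.4 Pa.
Head loss h_f = ΔP/(ρg) = 618.4/(892·9.81) = 0.0707 m.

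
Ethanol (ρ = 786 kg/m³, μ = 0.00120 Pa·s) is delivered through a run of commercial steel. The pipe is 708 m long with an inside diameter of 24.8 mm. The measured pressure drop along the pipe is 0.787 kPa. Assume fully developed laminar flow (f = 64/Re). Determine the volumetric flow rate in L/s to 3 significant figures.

Q ≈ 0.00860 L/s

For laminar flow, f = 64/Re with Re = ρVD/μ, so Darcy-Weisbach reduces to ΔP = 32μLV/D². Solving for V: V = ΔP·D²/(32μL) = 787·(0.0248)²/(32·0.0012·708) = 0.0178 m/s.
Check: Re = ρVD/μ = 786·0.0178·0.0248/0.0012 = 289.2 < 2300, so the laminar assumption holds.
Q = V·A = 0.0178·(π/4·0.0248²) = 8.6e-06 m³/s = 0.00860 L/s.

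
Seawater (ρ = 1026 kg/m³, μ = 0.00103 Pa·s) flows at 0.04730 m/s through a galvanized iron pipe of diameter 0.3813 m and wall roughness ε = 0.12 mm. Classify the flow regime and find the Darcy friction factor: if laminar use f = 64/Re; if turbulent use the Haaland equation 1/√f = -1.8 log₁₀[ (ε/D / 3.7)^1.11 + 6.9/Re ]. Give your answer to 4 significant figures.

Re = ρVD/μ = 1026·0.0473·0.3813/0.00103 = 1.797e+04.
Re > 4000 → turbulent. ε/D = 0.00012/0.3813 = 0.000315; Haaland: 1/√f = -1.8 log₁₀[3.03e-05 + 0.000384] = 6.089, so f = 0.02697.

f ≈ 0.02697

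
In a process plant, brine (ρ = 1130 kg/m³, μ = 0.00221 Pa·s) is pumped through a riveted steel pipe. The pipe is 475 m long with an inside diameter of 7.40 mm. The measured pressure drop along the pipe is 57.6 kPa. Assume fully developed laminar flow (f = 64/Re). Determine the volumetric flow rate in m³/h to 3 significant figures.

For laminar flow, f = 64/Re with Re = ρVD/μ, so Darcy-Weisbach reduces to ΔP = 32μLV/D². Solving for V: V = ΔP·D²/(32μL) = 5.76e+04·(0.0074)²/(32·0.00221·475) = 0.0939 m/s.
Check: Re = ρVD/μ = 1130·0.0939·0.0074/0.00221 = 355.3 < 2300, so the laminar assumption holds.
Q = V·A = 0.0939·(π/4·0.0074²) = 4.038e-06 m³/s = 0.0145 m³/h.

Q ≈ 0.0145 m³/h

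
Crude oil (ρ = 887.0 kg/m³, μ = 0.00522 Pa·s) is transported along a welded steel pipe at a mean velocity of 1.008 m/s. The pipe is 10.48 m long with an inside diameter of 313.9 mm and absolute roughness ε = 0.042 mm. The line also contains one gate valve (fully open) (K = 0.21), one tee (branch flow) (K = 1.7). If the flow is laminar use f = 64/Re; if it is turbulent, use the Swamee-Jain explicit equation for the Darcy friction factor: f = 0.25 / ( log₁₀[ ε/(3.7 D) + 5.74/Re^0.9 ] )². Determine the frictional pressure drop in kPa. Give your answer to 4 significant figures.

Reynolds number Re = ρVD/μ = 887 · 1.008 · 0.3139 / 0.00522 = 5.377e+04.
Re > 4000 → turbulent. Relative roughness ε/D = 4.2e-05/0.3139 = 0.000134. Swamee-Jain: f = 0.25/(log₁₀[0.000134/3.7 + 5.74/5.377e+04^0.9])² = 0.25/(log₁₀[3.62e-05 + 0.000317])² = 0.25/(-3.452)² = 0.02098.
Total minor-loss coefficient ΣK = 1·0.21 + 1·1.7 = 1.91.
ΔP = [f·L/D + ΣK]·(ρV²/2) = [0.02098·10.48/0.3139 + 1.91]·(887·1.008²/2) = [0.7006 + 1.91]·450.6 = 1176 Pa.
ΔP = 1176 Pa = 1.176 kPa.

ΔP ≈ 1.176 kPa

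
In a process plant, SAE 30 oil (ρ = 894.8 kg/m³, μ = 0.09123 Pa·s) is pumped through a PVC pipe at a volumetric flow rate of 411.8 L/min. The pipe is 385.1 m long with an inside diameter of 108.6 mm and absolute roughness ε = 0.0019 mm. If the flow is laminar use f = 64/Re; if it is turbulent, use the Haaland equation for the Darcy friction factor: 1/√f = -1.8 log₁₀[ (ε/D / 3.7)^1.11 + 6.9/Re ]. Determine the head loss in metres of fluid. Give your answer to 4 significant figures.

Q = 411.8 L/min = 411.8/60000 = 0.006863 m³/s.
Cross-sectional area A = πD²/4 = π(0.1086)²/4 = 0.009263 m²; mean velocity V = Q/A = 0.006863/0.009263 = 0.7409 m/s.
Reynolds number Re = ρVD/μ = 894.8 · 0.7409 · 0.1086 / 0.0912 = 789.2.
Re < 2300 → laminar flow, so f = 64/Re = 64/789.2 = 0.08109 (the turbulent correlation is not needed).
Darcy-Weisbach: ΔP = f(L/D)(ρV²/2) = 0.08109·(385.1/0.1086)·(894.8·0.7409²/2) = 0.08109·3546·245.6 = 7.063e+04 Pa.
Head loss h_f = ΔP/(ρg) = 7.063e+04/(894.8·9.81) = 8.046 m.

h_f ≈ 8.046 m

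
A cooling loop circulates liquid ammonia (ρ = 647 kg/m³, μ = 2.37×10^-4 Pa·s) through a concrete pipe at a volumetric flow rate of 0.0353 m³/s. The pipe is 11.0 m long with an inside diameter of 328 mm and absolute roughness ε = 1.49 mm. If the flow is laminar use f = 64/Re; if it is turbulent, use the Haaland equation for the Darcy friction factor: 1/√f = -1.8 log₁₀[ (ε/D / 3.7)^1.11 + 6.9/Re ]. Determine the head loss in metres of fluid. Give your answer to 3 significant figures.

h_f ≈ 0.00889 m

Cross-sectional area A = πD²/4 = π(0.328)²/4 = 0.0845 m²; mean velocity V = Q/A = 0.0353/0.0845 = 0.4178 m/s.
Reynolds number Re = ρVD/μ = 647 · 0.4178 · 0.328 / 0.000237 = 3.741e+05.
Re > 4000 → turbulent. Relative roughness ε/D = 0.00149/0.328 = 0.00454. Haaland: 1/√f = -1.8 log₁₀[(0.00454/3.7)^1.11 + 6.9/3.741e+05] = -1.8 log₁₀[0.000587 + 1.84e-05] = 5.792, so f = 0.02981.
Darcy-Weisbach: ΔP = f(L/D)(ρV²/2) = 0.02981·(11/0.328)·(647·0.4178²/2) = 0.02981·33.54·56.46 = 56.45 Pa.
Head loss h_f = ΔP/(ρg) = 56.45/(647·9.81) = 0.00889 m.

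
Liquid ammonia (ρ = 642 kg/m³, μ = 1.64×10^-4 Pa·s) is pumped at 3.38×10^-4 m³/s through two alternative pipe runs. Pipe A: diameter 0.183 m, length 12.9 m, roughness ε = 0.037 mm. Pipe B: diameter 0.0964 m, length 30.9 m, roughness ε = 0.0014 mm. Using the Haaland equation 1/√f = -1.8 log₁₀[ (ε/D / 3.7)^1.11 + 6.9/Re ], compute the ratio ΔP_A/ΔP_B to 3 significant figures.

ΔP_A/ΔP_B ≈ 0.0202

Pipe A: V = Q/A = 0.000338/0.0263 = 0.01285 m/s; Re = 9206; ε/D = 0.000202; Haaland → f = 0.03182; ΔP_A = f(L/D)(ρV²/2) = 0.1189 Pa.
Pipe B: V = Q/A = 0.000338/0.007299 = 0.04631 m/s; Re = 1.748e+04; ε/D = 1.45e-05; Haaland → f = 0.02666; ΔP_B = f(L/D)(ρV²/2) = 5.883 Pa.
ΔP_A/ΔP_B = 0.1189/5.883 = 0.0202.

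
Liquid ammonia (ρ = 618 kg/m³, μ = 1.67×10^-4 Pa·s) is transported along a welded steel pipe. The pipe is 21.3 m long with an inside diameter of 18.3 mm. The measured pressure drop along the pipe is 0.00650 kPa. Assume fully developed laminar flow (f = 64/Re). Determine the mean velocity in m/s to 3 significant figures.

For laminar flow, f = 64/Re with Re = ρVD/μ, so Darcy-Weisbach reduces to ΔP = 32μLV/D². Solving for V: V = ΔP·D²/(32μL) = 6.5·(0.0183)²/(32·0.000167·21.3) = 0.01912 m/s.
Check: Re = ρVD/μ = 618·0.01912·0.0183/0.000167 = 1295 < 2300, so the laminar assumption holds.

V ≈ 0.0191 m/s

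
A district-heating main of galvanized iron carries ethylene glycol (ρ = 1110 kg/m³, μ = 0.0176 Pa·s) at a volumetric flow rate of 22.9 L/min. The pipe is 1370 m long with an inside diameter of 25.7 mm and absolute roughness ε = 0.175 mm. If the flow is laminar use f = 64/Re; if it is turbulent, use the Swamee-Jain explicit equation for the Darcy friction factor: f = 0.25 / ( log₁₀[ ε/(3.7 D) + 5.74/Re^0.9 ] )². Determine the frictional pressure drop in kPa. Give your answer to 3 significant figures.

ΔP ≈ 859 kPa

Q = 22.9 L/min = 22.9/60000 = 0.0003817 m³/s.
Cross-sectional area A = πD²/4 = π(0.0257)²/4 = 0.0005187 m²; mean velocity V = Q/A = 0.0003817/0.0005187 = 0.7357 m/s.
Reynolds number Re = ρVD/μ = 1110 · 0.7357 · 0.0257 / 0.0176 = 1193.
Re < 2300 → laminar flow, so f = 64/Re = 64/1193 = 0.05367 (the turbulent correlation is not needed).
Darcy-Weisbach: ΔP = f(L/D)(ρV²/2) = 0.05367·(1370/0.0257)·(1110·0.7357²/2) = 0.05367·5.331e+04·300.4 = 8.595e+05 Pa.
ΔP = 8.595e+05 Pa = 859 kPa.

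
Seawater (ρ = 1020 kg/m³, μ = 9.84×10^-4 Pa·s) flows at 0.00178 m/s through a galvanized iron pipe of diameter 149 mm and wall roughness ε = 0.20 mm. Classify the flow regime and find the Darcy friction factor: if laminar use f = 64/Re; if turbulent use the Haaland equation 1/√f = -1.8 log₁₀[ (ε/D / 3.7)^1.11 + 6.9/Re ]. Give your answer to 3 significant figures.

f ≈ 0.233

Re = ρVD/μ = 1020·0.00178·0.149/0.000984 = 274.9.
Re < 2300 → laminar, so f = 64/Re = 0.2328 (roughness is irrelevant in laminar flow).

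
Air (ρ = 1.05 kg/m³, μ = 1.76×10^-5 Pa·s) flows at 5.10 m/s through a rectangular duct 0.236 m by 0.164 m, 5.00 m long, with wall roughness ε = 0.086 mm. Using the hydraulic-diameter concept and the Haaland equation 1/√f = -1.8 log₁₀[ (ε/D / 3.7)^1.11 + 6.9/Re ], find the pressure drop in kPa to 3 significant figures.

ΔP ≈ 0.00758 kPa

Hydraulic diameter D_h = 4A/P = 4·(0.236·0.164)/(2·(0.236+0.164)) = 0.1548/0.8 = 0.1935 m.
Re = ρVD_h/μ = 1.05·5.1·0.1935/1.76e-05 = 5.888e+04.
ε/D_h = 8.6e-05/0.1935 = 0.000444; Haaland gives 1/√f = -1.8 log₁₀[4.45e-05+0.000117] = 6.824, so f = 0.02147.
ΔP = f(L/D_h)(ρV²/2) = 0.02147·5/0.1935·13.66 = 7.576 Pa.
ΔP = 0.00758 kPa.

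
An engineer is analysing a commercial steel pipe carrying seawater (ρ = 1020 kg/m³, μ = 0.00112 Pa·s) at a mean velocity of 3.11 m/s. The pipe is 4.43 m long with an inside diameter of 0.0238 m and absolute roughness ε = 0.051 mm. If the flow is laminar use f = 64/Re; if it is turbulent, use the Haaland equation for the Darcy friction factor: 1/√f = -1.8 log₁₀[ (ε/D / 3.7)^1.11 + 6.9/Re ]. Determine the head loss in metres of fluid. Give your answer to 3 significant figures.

Reynolds number Re = ρVD/μ = 1020 · 3.11 · 0.0238 / 0.00112 = 6.741e+04.
Re > 4000 → turbulent. Relative roughness ε/D = 5.1e-05/0.0238 = 0.00214. Haaland: 1/√f = -1.8 log₁₀[(0.00214/3.7)^1.11 + 6.9/6.741e+04] = -1.8 log₁₀[0.000255 + 0.000102] = 6.204, so f = 0.02598.
Darcy-Weisbach: ΔP = f(L/D)(ρV²/2) = 0.02598·(4.43/0.0238)·(1020·3.11²/2) = 0.02598·186.1·4933 = 2.385e+04 Pa.
Head loss h_f = ΔP/(ρg) = 2.385e+04/(1020·9.81) = 2.38 m.

h_f ≈ 2.38 m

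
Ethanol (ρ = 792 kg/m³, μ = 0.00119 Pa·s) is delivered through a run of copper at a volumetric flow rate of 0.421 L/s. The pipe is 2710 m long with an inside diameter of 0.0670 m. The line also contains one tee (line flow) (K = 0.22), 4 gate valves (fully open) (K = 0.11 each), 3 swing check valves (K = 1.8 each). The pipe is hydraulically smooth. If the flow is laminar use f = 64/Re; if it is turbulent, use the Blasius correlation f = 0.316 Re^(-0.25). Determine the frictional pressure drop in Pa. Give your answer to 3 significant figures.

ΔP ≈ 8480 Pa

Q = 0.421 L/s = 0.421/1000 = 0.000421 m³/s.
Cross-sectional area A = πD²/4 = π(0.067)²/4 = 0.003526 m²; mean velocity V = Q/A = 0.000421/0.003526 = 0.1194 m/s.
Reynolds number Re = ρVD/μ = 792 · 0.1194 · 0.067 / 0.00119 = 5325.
Re > 4000 → turbulent. Smooth-pipe (Blasius): f = 0.316 Re^(-0.25) = 0.316/(5325)^0.25 = 0.03699.
Total minor-loss coefficient ΣK = 1·0.22 + 4·0.11 + 3·1.8 = 6.06.
ΔP = [f·L/D + ΣK]·(ρV²/2) = [0.03699·2710/0.067 + 6.06]·(792·0.1194²/2) = [1496 + 6.06]·5.647 = 8483 Pa.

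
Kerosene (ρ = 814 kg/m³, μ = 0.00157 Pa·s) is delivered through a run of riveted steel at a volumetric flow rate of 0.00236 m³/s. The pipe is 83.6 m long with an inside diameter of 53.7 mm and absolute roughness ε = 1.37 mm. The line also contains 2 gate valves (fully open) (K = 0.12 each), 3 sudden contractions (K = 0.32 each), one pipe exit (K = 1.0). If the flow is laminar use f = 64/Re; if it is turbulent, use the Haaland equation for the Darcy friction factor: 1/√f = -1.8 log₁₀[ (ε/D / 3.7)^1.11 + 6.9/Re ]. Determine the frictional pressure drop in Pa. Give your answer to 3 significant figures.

ΔP ≈ 38600 Pa

Cross-sectional area A = πD²/4 = π(0.0537)²/4 = 0.002265 m²; mean velocity V = Q/A = 0.00236/0.002265 = 1.042 m/s.
Reynolds number Re = ρVD/μ = 814 · 1.042 · 0.0537 / 0.00157 = 2.901e+04.
Re > 4000 → turbulent. Relative roughness ε/D = 0.00137/0.0537 = 0.0255. Haaland: 1/√f = -1.8 log₁₀[(0.0255/3.7)^1.11 + 6.9/2.901e+04] = -1.8 log₁₀[0.00399 + 0.000238] = 4.273, so f = 0.05476.
Total minor-loss coefficient ΣK = 2·0.12 + 3·0.32 + 1·1 = 2.2.
ΔP = [f·L/D + ΣK]·(ρV²/2) = [0.05476·83.6/0.0537 + 2.2]·(814·1.042²/2) = [85.25 + 2.2]·441.9 = 3.865e+04 Pa.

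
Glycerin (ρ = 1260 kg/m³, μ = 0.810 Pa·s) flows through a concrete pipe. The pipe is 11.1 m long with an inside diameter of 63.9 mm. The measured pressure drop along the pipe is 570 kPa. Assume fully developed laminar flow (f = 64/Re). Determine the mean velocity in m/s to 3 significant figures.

V ≈ 8.09 m/s

For laminar flow, f = 64/Re with Re = ρVD/μ, so Darcy-Weisbach reduces to ΔP = 32μLV/D². Solving for V: V = ΔP·D²/(32μL) = 5.7e+05·(0.0639)²/(32·0.81·11.1) = 8.089 m/s.
Check: Re = ρVD/μ = 1260·8.089·0.0639/0.81 = 804.1 < 2300, so the laminar assumption holds.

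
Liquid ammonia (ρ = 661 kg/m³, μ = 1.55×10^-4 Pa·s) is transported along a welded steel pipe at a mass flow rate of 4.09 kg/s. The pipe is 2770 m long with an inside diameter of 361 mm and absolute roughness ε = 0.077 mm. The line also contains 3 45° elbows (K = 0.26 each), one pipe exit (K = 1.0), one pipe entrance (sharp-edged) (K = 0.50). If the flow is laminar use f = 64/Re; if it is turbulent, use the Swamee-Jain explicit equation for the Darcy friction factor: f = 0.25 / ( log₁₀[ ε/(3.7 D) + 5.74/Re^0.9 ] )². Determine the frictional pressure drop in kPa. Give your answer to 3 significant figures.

ΔP ≈ 0.182 kPa

A = πD²/4 = π(0.361)²/4 = 0.1024 m²; mean velocity V = ṁ/(ρA) = 4.09/(661 · 0.1024) = 0.06045 m/s.
Reynolds number Re = ρVD/μ = 661 · 0.06045 · 0.361 / 0.000155 = 9.307e+04.
Re > 4000 → turbulent. Relative roughness ε/D = 7.7e-05/0.361 = 0.000213. Swamee-Jain: f = 0.25/(log₁₀[0.000213/3.7 + 5.74/9.307e+04^0.9])² = 0.25/(log₁₀[5.76e-05 + 0.000194])² = 0.25/(-3.6)² = 0.01929.
Total minor-loss coefficient ΣK = 3·0.26 + 1·1 + 1·0.5 = 2.28.
ΔP = [f·L/D + ΣK]·(ρV²/2) = [0.01929·2770/0.361 + 2.28]·(661·0.06045²/2) = [148 + 2.28]·1.208 = 181.5 Pa.
ΔP = 181.5 Pa = 0.182 kPa.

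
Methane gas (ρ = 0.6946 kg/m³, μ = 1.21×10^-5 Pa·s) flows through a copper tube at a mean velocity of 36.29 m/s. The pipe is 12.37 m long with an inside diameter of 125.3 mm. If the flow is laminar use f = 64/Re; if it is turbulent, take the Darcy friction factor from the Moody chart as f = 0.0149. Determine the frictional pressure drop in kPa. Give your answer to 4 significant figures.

ΔP ≈ 0.6728 kPa

Reynolds number Re = ρVD/μ = 0.6946 · 36.29 · 0.1253 / 1.21e-05 = 2.61e+05.
Re > 4000 → turbulent; use the Moody-chart value f = 0.0149.
Darcy-Weisbach: ΔP = f(L/D)(ρV²/2) = 0.0149·(12.37/0.1253)·(0.6946·36.29²/2) = 0.0149·98.72·457.4 = 672.8 Pa.
ΔP = 672.8 Pa = 0.6728 kPa.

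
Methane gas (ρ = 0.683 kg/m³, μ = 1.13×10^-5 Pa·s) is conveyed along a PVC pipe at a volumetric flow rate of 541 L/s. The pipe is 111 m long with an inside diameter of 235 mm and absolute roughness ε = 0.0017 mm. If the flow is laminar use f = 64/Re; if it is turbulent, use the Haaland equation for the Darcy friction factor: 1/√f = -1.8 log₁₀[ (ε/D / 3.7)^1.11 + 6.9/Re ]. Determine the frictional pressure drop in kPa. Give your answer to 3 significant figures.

Q = 541 L/s = 541/1000 = 0.541 m³/s.
Cross-sectional area A = πD²/4 = π(0.235)²/4 = 0.04337 m²; mean velocity V = Q/A = 0.541/0.04337 = 12.47 m/s.
Reynolds number Re = ρVD/μ = 0.683 · 12.47 · 0.235 / 1.13e-05 = 1.772e+05.
Re > 4000 → turbulent. Relative roughness ε/D = 1.7e-06/0.235 = 7.23e-06. Haaland: 1/√f = -1.8 log₁₀[(7.23e-06/3.7)^1.11 + 6.9/1.772e+05] = -1.8 log₁₀[4.6e-07 + 3.89e-05] = 7.928, so f = 0.01591.
Darcy-Weisbach: ΔP = f(L/D)(ρV²/2) = 0.01591·(111/0.235)·(0.683·12.47²/2) = 0.01591·472.3·53.13 = 399.3 Pa.
ΔP = 399.3 Pa = 0.399 kPa.

ΔP ≈ 0.399 kPa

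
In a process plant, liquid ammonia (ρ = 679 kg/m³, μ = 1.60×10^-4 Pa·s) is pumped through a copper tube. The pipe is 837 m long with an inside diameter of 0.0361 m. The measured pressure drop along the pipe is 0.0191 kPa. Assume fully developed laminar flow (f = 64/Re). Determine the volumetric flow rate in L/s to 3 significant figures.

For laminar flow, f = 64/Re with Re = ρVD/μ, so Darcy-Weisbach reduces to ΔP = 32μLV/D². Solving for V: V = ΔP·D²/(32μL) = 19.1·(0.0361)²/(32·0.00016·837) = 0.005808 m/s.
Check: Re = ρVD/μ = 679·0.005808·0.0361/0.00016 = 889.8 < 2300, so the laminar assumption holds.
Q = V·A = 0.005808·(π/4·0.0361²) = 5.945e-06 m³/s = 0.00595 L/s.

Q ≈ 0.00595 L/s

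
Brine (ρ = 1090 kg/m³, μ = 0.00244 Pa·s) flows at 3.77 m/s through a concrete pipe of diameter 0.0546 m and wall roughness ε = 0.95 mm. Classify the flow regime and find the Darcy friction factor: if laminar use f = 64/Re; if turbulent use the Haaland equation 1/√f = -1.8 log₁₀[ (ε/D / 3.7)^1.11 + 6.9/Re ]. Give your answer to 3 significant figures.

Re = ρVD/μ = 1090·3.77·0.0546/0.00244 = 9.195e+04.
Re > 4000 → turbulent. ε/D = 0.00095/0.0546 = 0.0174; Haaland: 1/√f = -1.8 log₁₀[0.00261 + 7.5e-05] = 4.629, so f = 0.04668.

f ≈ 0.0467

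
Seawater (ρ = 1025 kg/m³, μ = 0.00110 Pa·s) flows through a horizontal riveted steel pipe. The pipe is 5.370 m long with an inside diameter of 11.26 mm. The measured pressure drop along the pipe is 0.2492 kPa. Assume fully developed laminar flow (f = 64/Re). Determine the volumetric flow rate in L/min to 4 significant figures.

Q ≈ 0.9987 L/min

For laminar flow, f = 64/Re with Re = ρVD/μ, so Darcy-Weisbach reduces to ΔP = 32μLV/D². Solving for V: V = ΔP·D²/(32μL) = 249.2·(0.01126)²/(32·0.0011·5.37) = 0.1672 m/s.
Check: Re = ρVD/μ = 1025·0.1672·0.01126/0.0011 = 1754 < 2300, so the laminar assumption holds.
Q = V·A = 0.1672·(π/4·0.01126²) = 1.664e-05 m³/s = 0.9987 L/min.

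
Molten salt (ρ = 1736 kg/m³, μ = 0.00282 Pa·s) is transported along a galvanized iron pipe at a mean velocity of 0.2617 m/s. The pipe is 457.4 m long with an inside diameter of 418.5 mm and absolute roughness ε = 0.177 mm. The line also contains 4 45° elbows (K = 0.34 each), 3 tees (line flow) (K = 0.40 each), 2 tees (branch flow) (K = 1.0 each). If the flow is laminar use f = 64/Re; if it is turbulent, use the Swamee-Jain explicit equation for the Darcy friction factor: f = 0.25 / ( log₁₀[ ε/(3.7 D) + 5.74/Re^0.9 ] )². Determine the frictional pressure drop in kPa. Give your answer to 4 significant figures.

ΔP ≈ 1.653 kPa

Reynolds number Re = ρVD/μ = 1736 · 0.2617 · 0.4185 / 0.00282 = 6.742e+04.
Re > 4000 → turbulent. Relative roughness ε/D = 0.000177/0.4185 = 0.000423. Swamee-Jain: f = 0.25/(log₁₀[0.000423/3.7 + 5.74/6.742e+04^0.9])² = 0.25/(log₁₀[0.000114 + 0.000259])² = 0.25/(-3.428)² = 0.02127.
Total minor-loss coefficient ΣK = 4·0.34 + 3·0.4 + 2·1 = 4.56.
ΔP = [f·L/D + ΣK]·(ρV²/2) = [0.02127·457.4/0.4185 + 4.56]·(1736·0.2617²/2) = [23.25 + 4.56]·59.45 = 1653 Pa.
ΔP = 1653 Pa = 1.653 kPa.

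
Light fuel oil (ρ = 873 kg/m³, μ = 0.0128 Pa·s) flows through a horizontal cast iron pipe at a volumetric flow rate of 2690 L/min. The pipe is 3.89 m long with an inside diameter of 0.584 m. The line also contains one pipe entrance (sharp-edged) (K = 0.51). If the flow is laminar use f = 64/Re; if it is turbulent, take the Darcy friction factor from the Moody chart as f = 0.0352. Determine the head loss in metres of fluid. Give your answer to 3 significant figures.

Q = 2690 L/min = 2690/60000 = 0.04483 m³/s.
Cross-sectional area A = πD²/4 = π(0.584)²/4 = 0.2679 m²; mean velocity V = Q/A = 0.04483/0.2679 = 0.1674 m/s.
Reynolds number Re = ρVD/μ = 873 · 0.1674 · 0.584 / 0.0128 = 6667.
Re > 4000 → turbulent; use the Moody-chart value f = 0.0352.
Total minor-loss coefficient ΣK = 1·0.51 = 0.51.
ΔP = [f·L/D + ΣK]·(ρV²/2) = [0.0352·3.89/0.584 + 0.51]·(873·0.1674²/2) = [0.2345 + 0.51]·12.23 = 9.103 Pa.
Head loss h_f = ΔP/(ρg) = 9.103/(873·9.81) = 0.00106 m.

h_f ≈ 0.00106 m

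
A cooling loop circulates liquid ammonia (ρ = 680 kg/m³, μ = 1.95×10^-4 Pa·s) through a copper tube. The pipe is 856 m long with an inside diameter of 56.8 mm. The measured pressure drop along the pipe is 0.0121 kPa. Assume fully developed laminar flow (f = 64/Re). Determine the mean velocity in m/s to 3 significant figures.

V ≈ 0.00731 m/s

For laminar flow, f = 64/Re with Re = ρVD/μ, so Darcy-Weisbach reduces to ΔP = 32μLV/D². Solving for V: V = ΔP·D²/(32μL) = 12.1·(0.0568)²/(32·0.000195·856) = 0.007308 m/s.
Check: Re = ρVD/μ = 680·0.007308·0.0568/0.000195 = 1448 < 2300, so the laminar assumption holds.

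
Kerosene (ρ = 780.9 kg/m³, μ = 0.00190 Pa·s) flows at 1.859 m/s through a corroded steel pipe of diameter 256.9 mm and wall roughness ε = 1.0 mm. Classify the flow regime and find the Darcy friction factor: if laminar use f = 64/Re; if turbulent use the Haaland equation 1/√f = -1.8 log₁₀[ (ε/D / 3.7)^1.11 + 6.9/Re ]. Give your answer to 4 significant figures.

Re = ρVD/μ = 780.9·1.859·0.2569/0.0019 = 1.963e+05.
Re > 4000 → turbulent. ε/D = 0.001/0.2569 = 0.00389; Haaland: 1/√f = -1.8 log₁₀[0.000495 + 3.52e-05] = 5.896, so f = 0.02876.

f ≈ 0.02876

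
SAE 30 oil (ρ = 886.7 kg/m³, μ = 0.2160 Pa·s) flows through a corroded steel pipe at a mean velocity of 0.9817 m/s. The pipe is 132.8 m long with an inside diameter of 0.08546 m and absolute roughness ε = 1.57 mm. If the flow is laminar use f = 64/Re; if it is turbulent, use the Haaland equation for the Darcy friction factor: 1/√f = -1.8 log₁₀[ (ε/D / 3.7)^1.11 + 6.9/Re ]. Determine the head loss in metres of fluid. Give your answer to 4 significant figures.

Reynolds number Re = ρVD/μ = 886.7 · 0.9817 · 0.08546 / 0.216 = 344.4.
Re < 2300 → laminar flow, so f = 64/Re = 64/344.4 = 0.1858 (the turbulent correlation is not needed).
Darcy-Weisbach: ΔP = f(L/D)(ρV²/2) = 0.1858·(132.8/0.08546)·(886.7·0.9817²/2) = 0.1858·1554·427.3 = 1.234e+05 Pa.
Head loss h_f = ΔP/(ρg) = 1.234e+05/(886.7·9.81) = 14.18 m.

h_f ≈ 14.18 m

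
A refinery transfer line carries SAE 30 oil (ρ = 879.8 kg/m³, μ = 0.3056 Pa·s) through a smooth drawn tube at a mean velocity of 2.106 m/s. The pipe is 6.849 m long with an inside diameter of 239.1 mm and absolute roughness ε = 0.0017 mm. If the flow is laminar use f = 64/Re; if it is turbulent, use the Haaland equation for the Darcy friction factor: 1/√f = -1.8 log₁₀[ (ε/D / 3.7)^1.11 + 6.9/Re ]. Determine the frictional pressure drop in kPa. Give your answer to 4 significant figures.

ΔP ≈ 2.467 kPa

Reynolds number Re = ρVD/μ = 879.8 · 2.106 · 0.2391 / 0.306 = 1450.
Re < 2300 → laminar flow, so f = 64/Re = 64/1450 = 0.04415 (the turbulent correlation is not needed).
Darcy-Weisbach: ΔP = f(L/D)(ρV²/2) = 0.04415·(6.849/0.2391)·(879.8·2.106²/2) = 0.04415·28.64·1951 = 2467 Pa.
ΔP = 2467 Pa = 2.467 kPa.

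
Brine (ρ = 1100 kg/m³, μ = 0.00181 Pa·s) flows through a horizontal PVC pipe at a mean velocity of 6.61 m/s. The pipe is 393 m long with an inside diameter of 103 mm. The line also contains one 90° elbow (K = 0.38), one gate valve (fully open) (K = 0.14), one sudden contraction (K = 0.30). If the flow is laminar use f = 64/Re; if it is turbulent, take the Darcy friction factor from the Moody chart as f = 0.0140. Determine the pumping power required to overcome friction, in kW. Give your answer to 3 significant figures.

Reynolds number Re = ρVD/μ = 1100 · 6.61 · 0.103 / 0.00181 = 4.138e+05.
Re > 4000 → turbulent; use the Moody-chart value f = 0.0140.
Total minor-loss coefficient ΣK = 1·0.38 + 1·0.14 + 1·0.3 = 0.82.
ΔP = [f·L/D + ΣK]·(ρV²/2) = [0.014·393/0.103 + 0.82]·(1100·6.61²/2) = [53.42 + 0.82]·2.403e+04 = 1.303e+06 Pa.
Q = V·A = 6.61·0.008332 = 0.05508 m³/s.
Pumping power P = QΔP = 0.05508·1.303e+06 = 71780 W = 71.8 kW.

P ≈ 71.8 kW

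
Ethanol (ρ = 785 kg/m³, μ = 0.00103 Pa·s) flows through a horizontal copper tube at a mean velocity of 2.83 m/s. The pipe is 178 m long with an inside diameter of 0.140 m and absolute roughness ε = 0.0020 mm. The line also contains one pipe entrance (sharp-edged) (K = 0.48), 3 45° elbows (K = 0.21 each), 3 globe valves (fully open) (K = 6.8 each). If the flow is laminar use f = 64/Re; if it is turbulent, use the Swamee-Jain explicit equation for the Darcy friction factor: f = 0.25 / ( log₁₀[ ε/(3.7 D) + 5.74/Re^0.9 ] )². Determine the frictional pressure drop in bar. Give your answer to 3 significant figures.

ΔP ≈ 1.26 bar

Reynolds number Re = ρVD/μ = 785 · 2.83 · 0.14 / 0.00103 = 3.02e+05.
Re > 4000 → turbulent. Relative roughness ε/D = 2e-06/0.14 = 1.43e-05. Swamee-Jain: f = 0.25/(log₁₀[1.43e-05/3.7 + 5.74/3.02e+05^0.9])² = 0.25/(log₁₀[3.86e-06 + 6.71e-05])² = 0.25/(-4.149)² = 0.01452.
Total minor-loss coefficient ΣK = 1·0.48 + 3·0.21 + 3·6.8 = 21.5.
ΔP = [f·L/D + ΣK]·(ρV²/2) = [0.01452·178/0.14 + 21.5]·(785·2.83²/2) = [18.47 + 21.5]·3143 = 1.257e+05 Pa.
ΔP = 1.257e+05 Pa = 1.26 bar.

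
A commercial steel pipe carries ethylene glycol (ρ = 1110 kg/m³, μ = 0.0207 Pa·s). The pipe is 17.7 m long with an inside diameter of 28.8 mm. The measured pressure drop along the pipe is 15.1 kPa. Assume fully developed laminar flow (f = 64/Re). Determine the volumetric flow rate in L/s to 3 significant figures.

For laminar flow, f = 64/Re with Re = ρVD/μ, so Darcy-Weisbach reduces to ΔP = 32μLV/D². Solving for V: V = ΔP·D²/(32μL) = 1.51e+04·(0.0288)²/(32·0.0207·17.7) = 1.068 m/s.
Check: Re = ρVD/μ = 1110·1.068·0.0288/0.0207 = 1650 < 2300, so the laminar assumption holds.
Q = V·A = 1.068·(π/4·0.0288²) = 0.0006959 m³/s = 0.696 L/s.

Q ≈ 0.696 L/s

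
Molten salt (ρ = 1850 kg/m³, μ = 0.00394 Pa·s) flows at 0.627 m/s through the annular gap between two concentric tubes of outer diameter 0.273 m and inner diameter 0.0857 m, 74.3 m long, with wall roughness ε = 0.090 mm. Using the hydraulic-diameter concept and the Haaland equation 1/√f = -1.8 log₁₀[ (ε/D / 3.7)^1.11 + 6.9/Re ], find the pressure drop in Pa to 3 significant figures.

Hydraulic diameter D_h = 4A/P = D_o - D_i = 0.273 - 0.0857 = 0.1873 m.
Re = ρVD_h/μ = 1850·0.627·0.1873/0.00394 = 5.514e+04.
ε/D_h = 9e-05/0.1873 = 0.000481; Haaland gives 1/√f = -1.8 log₁₀[4.85e-05+0.000125] = 6.769, so f = 0.02183.
ΔP = f(L/D_h)(ρV²/2) = 0.02183·74.3/0.1873·363.6 = 3149 Pa.

ΔP ≈ 3150 Pa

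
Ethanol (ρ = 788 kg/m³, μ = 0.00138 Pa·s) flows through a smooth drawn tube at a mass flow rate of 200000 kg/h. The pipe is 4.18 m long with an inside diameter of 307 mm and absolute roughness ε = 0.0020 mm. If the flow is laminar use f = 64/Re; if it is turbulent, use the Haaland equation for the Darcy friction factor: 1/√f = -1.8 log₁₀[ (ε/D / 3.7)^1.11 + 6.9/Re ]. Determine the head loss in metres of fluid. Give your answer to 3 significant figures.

ṁ = 200000 kg/h = 200000/3600 = 55.56 kg/s.
A = πD²/4 = π(0.307)²/4 = 0.07402 m²; mean velocity V = ṁ/(ρA) = 55.56/(788 · 0.07402) = 0.9524 m/s.
Reynolds number Re = ρVD/μ = 788 · 0.9524 · 0.307 / 0.00138 = 1.67e+05.
Re > 4000 → turbulent. Relative roughness ε/D = 2e-06/0.307 = 6.51e-06. Haaland: 1/√f = -1.8 log₁₀[(6.51e-06/3.7)^1.11 + 6.9/1.67e+05] = -1.8 log₁₀[4.1e-07 + 4.13e-05] = 7.883, so f = 0.01609.
Darcy-Weisbach: ΔP = f(L/D)(ρV²/2) = 0.01609·(4.18/0.307)·(788·0.9524²/2) = 0.01609·13.62·357.4 = 78.31 Pa.
Head loss h_f = ΔP/(ρg) = 78.31/(788·9.81) = 0.0101 m.

h_f ≈ 0.0101 m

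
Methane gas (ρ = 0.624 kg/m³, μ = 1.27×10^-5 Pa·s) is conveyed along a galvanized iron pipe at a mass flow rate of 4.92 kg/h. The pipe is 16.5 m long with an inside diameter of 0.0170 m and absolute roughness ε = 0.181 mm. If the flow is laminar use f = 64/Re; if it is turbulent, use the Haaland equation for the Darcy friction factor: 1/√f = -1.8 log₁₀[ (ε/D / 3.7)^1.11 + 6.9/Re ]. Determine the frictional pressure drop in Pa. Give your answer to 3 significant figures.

ΔP ≈ 1260 Pa

ṁ = 4.92 kg/h = 4.92/3600 = 0.001367 kg/s.
A = πD²/4 = π(0.017)²/4 = 0.000227 m²; mean velocity V = ṁ/(ρA) = 0.001367/(0.624 · 0.000227) = 9.649 m/s.
Reynolds number Re = ρVD/μ = 0.624 · 9.649 · 0.017 / 1.27e-05 = 8060.
Re > 4000 → turbulent. Relative roughness ε/D = 0.000181/0.017 = 0.0106. Haaland: 1/√f = -1.8 log₁₀[(0.0106/3.7)^1.11 + 6.9/8060] = -1.8 log₁₀[0.00151 + 0.000856] = 4.726, so f = 0.04477.
Darcy-Weisbach: ΔP = f(L/D)(ρV²/2) = 0.04477·(16.5/0.017)·(0.624·9.649²/2) = 0.04477·970.6·29.05 = 1262 Pa.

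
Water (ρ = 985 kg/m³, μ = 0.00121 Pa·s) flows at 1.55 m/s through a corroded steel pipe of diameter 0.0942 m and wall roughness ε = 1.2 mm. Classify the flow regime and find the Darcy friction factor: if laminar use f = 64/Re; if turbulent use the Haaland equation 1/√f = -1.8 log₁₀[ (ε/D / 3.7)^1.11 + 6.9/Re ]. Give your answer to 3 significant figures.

Re = ρVD/μ = 985·1.55·0.0942/0.00121 = 1.189e+05.
Re > 4000 → turbulent. ε/D = 0.0012/0.0942 = 0.0127; Haaland: 1/√f = -1.8 log₁₀[0.00184 + 5.81e-05] = 4.897, so f = 0.0417.

f ≈ 0.0417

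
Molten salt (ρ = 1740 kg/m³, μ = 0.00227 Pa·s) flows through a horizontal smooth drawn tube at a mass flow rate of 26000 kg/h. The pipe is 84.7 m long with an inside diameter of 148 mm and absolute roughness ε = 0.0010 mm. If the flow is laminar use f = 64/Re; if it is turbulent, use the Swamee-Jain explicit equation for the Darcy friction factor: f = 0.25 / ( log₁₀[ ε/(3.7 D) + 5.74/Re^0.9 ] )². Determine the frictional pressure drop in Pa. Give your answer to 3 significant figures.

ΔP ≈ 693 Pa

ṁ = 26000 kg/h = 26000/3600 = 7.222 kg/s.
A = πD²/4 = π(0.148)²/4 = 0.0172 m²; mean velocity V = ṁ/(ρA) = 7.222/(1740 · 0.0172) = 0.2413 m/s.
Reynolds number Re = ρVD/μ = 1740 · 0.2413 · 0.148 / 0.00227 = 2.737e+04.
Re > 4000 → turbulent. Relative roughness ε/D = 1e-06/0.148 = 6.76e-06. Swamee-Jain: f = 0.25/(log₁₀[6.76e-06/3.7 + 5.74/2.737e+04^0.9])² = 0.25/(log₁₀[1.83e-06 + 0.000583])² = 0.25/(-3.233)² = 0.02391.
Darcy-Weisbach: ΔP = f(L/D)(ρV²/2) = 0.02391·(84.7/0.148)·(1740·0.2413²/2) = 0.02391·572.3·50.64 = 693.1 Pa.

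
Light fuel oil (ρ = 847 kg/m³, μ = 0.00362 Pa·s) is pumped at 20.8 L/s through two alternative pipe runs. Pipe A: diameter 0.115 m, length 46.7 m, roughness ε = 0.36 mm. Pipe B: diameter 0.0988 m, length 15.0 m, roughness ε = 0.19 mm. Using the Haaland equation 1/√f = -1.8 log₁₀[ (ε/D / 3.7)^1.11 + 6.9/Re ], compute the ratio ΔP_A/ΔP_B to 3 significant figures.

Pipe A: V = Q/A = 0.0208/0.01039 = 2.003 m/s; Re = 5.388e+04; ε/D = 0.00313; Haaland → f = 0.02857; ΔP_A = f(L/D)(ρV²/2) = 1.97e+04 Pa.
Pipe B: V = Q/A = 0.0208/0.007667 = 2.713 m/s; Re = 6.272e+04; ε/D = 0.00192; Haaland → f = 0.02558; ΔP_B = f(L/D)(ρV²/2) = 1.211e+04 Pa.
ΔP_A/ΔP_B = 1.97e+04/1.211e+04 = 1.63.

ΔP_A/ΔP_B ≈ 1.63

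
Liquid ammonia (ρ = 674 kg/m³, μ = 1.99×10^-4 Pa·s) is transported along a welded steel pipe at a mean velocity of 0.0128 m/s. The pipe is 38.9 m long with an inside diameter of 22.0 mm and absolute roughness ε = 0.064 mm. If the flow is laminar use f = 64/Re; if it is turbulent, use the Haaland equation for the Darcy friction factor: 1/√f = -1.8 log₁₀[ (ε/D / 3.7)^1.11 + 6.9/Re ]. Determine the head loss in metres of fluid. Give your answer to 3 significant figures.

h_f ≈ 9.91×10^-4 m

Reynolds number Re = ρVD/μ = 674 · 0.0128 · 0.022 / 0.000199 = 953.8.
Re < 2300 → laminar flow, so f = 64/Re = 64/953.8 = 0.0671 (the turbulent correlation is not needed).
Darcy-Weisbach: ΔP = f(L/D)(ρV²/2) = 0.0671·(38.9/0.022)·(674·0.0128²/2) = 0.0671·1768·0.05521 = 6.551 Pa.
Head loss h_f = ΔP/(ρg) = 6.551/(674·9.81) = 9.91×10^-4 m.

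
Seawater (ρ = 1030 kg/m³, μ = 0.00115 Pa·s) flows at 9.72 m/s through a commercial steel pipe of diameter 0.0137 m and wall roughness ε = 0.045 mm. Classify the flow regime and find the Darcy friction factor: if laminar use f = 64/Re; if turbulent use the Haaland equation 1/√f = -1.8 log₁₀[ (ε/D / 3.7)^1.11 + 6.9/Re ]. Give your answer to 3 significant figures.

Re = ρVD/μ = 1030·9.72·0.0137/0.00115 = 1.193e+05.
Re > 4000 → turbulent. ε/D = 4.5e-05/0.0137 = 0.00328; Haaland: 1/√f = -1.8 log₁₀[0.00041 + 5.79e-05] = 5.994, so f = 0.02783.

f ≈ 0.0278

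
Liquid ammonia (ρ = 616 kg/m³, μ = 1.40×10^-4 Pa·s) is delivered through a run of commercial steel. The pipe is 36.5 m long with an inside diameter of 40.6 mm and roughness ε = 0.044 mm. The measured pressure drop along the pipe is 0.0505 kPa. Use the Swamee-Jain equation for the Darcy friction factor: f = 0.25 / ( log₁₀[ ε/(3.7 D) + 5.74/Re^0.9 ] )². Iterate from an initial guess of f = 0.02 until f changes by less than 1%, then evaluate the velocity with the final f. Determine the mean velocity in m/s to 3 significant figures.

Rearranging Darcy-Weisbach: V = √(2·ΔP·D/(f·L·ρ)). With ε/D = 4.4e-05/0.0406 = 0.00108, iterate starting from f = 0.02:
  f = 0.02 → V = √(2·50.5·0.0406/(0.02·36.5·616)) = 0.09549 m/s; Re = ρVD/μ = 1.706e+04; f → 0.02919
  f = 0.02919 → V = 0.07904 m/s; Re = 1.412e+04; f → 0.03036
  f = 0.03036 → V = 0.07751 m/s; Re = 1.385e+04; f → 0.03048
Converged (Δf/f < 1%). With the final f = 0.03048: V = √(2·50.5·0.0406/(0.03048·36.5·616)) = 0.07735 m/s.

V ≈ 0.0773 m/s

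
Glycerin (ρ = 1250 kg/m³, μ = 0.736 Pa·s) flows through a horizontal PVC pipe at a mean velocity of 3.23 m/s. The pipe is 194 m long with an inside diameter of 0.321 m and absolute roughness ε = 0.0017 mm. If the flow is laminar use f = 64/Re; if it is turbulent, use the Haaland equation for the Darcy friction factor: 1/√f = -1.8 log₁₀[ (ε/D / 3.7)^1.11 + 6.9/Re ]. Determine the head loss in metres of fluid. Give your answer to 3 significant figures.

Reynolds number Re = ρVD/μ = 1250 · 3.23 · 0.321 / 0.736 = 1761.
Re < 2300 → laminar flow, so f = 64/Re = 64/1761 = 0.03634 (the turbulent correlation is not needed).
Darcy-Weisbach: ΔP = f(L/D)(ρV²/2) = 0.03634·(194/0.321)·(1250·3.23²/2) = 0.03634·604.4·6521 = 1.432e+05 Pa.
Head loss h_f = ΔP/(ρg) = 1.432e+05/(1250·9.81) = 11.7 m.

h_f ≈ 11.7 m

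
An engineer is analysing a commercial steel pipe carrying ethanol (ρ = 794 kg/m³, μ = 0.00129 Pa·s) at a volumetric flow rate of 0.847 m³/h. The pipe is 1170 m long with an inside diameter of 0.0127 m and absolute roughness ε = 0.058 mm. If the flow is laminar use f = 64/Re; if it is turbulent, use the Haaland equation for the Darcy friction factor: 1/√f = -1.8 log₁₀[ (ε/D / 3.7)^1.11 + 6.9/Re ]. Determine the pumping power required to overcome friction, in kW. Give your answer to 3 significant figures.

P ≈ 1.04 kW

Q = 0.847 m³/h = 0.847/3600 = 0.0002353 m³/s.
Cross-sectional area A = πD²/4 = π(0.0127)²/4 = 0.0001267 m²; mean velocity V = Q/A = 0.0002353/0.0001267 = 1.857 m/s.
Reynolds number Re = ρVD/μ = 794 · 1.857 · 0.0127 / 0.00129 = 1.452e+04.
Re > 4000 → turbulent. Relative roughness ε/D = 5.8e-05/0.0127 = 0.00457. Haaland: 1/√f = -1.8 log₁₀[(0.00457/3.7)^1.11 + 6.9/1.452e+04] = -1.8 log₁₀[0.000591 + 0.000475] = 5.35, so f = 0.03494.
Darcy-Weisbach: ΔP = f(L/D)(ρV²/2) = 0.03494·(1170/0.0127)·(794·1.857²/2) = 0.03494·9.213e+04·1369 = 4.408e+06 Pa.
Pumping power P = QΔP = 0.0002353·4.408e+06 = 1037 W = 1.04 kW.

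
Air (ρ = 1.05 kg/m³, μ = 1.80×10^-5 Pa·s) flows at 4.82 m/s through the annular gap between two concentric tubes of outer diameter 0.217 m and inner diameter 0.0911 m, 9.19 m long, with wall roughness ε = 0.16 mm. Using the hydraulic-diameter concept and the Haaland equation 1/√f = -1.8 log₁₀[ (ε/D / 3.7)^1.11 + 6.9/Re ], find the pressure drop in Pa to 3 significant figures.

ΔP ≈ 22.8 Pa

Hydraulic diameter D_h = 4A/P = D_o - D_i = 0.217 - 0.0911 = 0.1259 m.
Re = ρVD_h/μ = 1.05·4.82·0.1259/1.8e-05 = 3.54e+04.
ε/D_h = 0.00016/0.1259 = 0.00127; Haaland gives 1/√f = -1.8 log₁₀[0.000143+0.000195] = 6.249, so f = 0.02561.
ΔP = f(L/D_h)(ρV²/2) = 0.02561·9.19/0.1259·12.2 = 22.8 Pa.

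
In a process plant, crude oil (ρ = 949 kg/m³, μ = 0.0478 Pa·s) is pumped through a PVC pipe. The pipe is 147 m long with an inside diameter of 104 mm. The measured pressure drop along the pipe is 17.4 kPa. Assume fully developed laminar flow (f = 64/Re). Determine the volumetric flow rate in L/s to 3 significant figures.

Q ≈ 7.11 L/s

For laminar flow, f = 64/Re with Re = ρVD/μ, so Darcy-Weisbach reduces to ΔP = 32μLV/D². Solving for V: V = ΔP·D²/(32μL) = 1.74e+04·(0.104)²/(32·0.0478·147) = 0.837 m/s.
Check: Re = ρVD/μ = 949·0.837·0.104/0.0478 = 1728 < 2300, so the laminar assumption holds.
Q = V·A = 0.837·(π/4·0.104²) = 0.00711 m³/s = 7.11 L/s.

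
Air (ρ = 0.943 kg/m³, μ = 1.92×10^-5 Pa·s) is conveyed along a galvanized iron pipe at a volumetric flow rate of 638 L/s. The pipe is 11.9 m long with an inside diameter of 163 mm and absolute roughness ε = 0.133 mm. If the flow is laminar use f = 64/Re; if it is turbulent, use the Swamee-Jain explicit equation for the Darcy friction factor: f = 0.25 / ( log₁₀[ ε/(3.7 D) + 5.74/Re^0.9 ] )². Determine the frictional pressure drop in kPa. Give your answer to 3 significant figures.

ΔP ≈ 0.649 kPa

Q = 638 L/s = 638/1000 = 0.638 m³/s.
Cross-sectional area A = πD²/4 = π(0.163)²/4 = 0.02087 m²; mean velocity V = Q/A = 0.638/0.02087 = 30.57 m/s.
Reynolds number Re = ρVD/μ = 0.943 · 30.57 · 0.163 / 1.92e-05 = 2.448e+05.
Re > 4000 → turbulent. Relative roughness ε/D = 0.000133/0.163 = 0.000816. Swamee-Jain: f = 0.25/(log₁₀[0.000816/3.7 + 5.74/2.448e+05^0.9])² = 0.25/(log₁₀[0.000221 + 8.11e-05])² = 0.25/(-3.521)² = 0.02017.
Darcy-Weisbach: ΔP = f(L/D)(ρV²/2) = 0.02017·(11.9/0.163)·(0.943·30.57²/2) = 0.02017·73.01·440.8 = 649 Pa.
ΔP = 649 Pa = 0.649 kPa.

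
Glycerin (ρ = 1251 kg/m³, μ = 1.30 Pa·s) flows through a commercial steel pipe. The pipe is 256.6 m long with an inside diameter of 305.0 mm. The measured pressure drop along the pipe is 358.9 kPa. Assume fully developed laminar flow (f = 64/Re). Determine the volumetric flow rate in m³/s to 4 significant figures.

For laminar flow, f = 64/Re with Re = ρVD/μ, so Darcy-Weisbach reduces to ΔP = 32μLV/D². Solving for V: V = ΔP·D²/(32μL) = 3.589e+05·(0.305)²/(32·1.3·256.6) = 3.128 m/s.
Check: Re = ρVD/μ = 1251·3.128·0.305/1.3 = 918 < 2300, so the laminar assumption holds.
Q = V·A = 3.128·(π/4·0.305²) = 0.2285 m³/s = 0.2285 m³/s.

Q ≈ 0.2285 m³/s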